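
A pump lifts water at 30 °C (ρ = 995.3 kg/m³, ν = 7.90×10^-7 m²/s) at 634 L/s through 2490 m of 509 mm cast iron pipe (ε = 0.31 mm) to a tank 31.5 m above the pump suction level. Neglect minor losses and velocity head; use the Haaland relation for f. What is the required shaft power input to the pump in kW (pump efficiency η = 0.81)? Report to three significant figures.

P_shaft ≈ 568 kW

V = 4Q/(πD²) = 3.116 m/s; Re = 2.01×10^6; ε/D = 6.09×10^-4; f = 0.01769
h_f = f(L/D)V²/2g = 42.82 m
Total head H = z + h_f = 31.5 + 42.82 = 74.32 m
P_hyd = ρgQH = 995.3·9.81·0.634·74.32 = 460.1 kW
P_shaft = P_hyd/η = 460.1/0.81 = 568.0 kW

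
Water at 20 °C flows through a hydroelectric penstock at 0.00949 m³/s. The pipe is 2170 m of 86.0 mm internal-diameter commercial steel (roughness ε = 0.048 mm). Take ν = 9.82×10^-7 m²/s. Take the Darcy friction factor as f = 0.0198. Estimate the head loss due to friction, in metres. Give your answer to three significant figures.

h_f ≈ 68.0 m

V = 4Q/(πD²) = 4·0.00949/(π·0.0860²) = 1.634 m/s
h_f = f(L/D)V²/(2g) = 0.01980·(2170/0.0860)·1.634²/(2·9.81) = 67.97 m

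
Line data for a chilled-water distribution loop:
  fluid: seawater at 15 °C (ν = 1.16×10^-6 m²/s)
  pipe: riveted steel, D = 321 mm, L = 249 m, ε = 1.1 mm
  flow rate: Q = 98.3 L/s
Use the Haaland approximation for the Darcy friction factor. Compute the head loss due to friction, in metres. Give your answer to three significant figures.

h_f ≈ 1.61 m

V = 4Q/(πD²) = 4·0.0983/(π·0.321²) = 1.215 m/s
Re = VD/ν = 1.215·0.321/1.16×10^-6 = 3.36×10^5 → turbulent
ε/D = 1.1/321 = 0.00343
Haaland: f = 0.02756
h_f = f(L/D)V²/(2g) = 0.02756·(249/0.321)·1.215²/(2·9.81) = 1.607 m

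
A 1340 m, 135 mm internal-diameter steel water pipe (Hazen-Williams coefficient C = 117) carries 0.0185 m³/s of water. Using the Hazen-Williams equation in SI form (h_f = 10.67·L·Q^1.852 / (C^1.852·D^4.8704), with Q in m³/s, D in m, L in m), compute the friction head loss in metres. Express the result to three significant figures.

h_f ≈ 22.5 m

h_f = 10.67·1340·0.0185^1.852 / (117^1.852·0.135^4.8704) = 22.46 m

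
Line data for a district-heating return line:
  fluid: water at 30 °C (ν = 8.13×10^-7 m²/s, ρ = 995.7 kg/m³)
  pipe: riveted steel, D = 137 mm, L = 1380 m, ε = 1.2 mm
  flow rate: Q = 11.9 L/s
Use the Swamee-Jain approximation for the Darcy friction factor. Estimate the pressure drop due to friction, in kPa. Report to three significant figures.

Δp ≈ 121 kPa

V = 4Q/(πD²) = 4·0.0119/(π·0.137²) = 0.8073 m/s
Re = VD/ν = 0.8073·0.137/8.13×10^-7 = 1.36×10^5 → turbulent
ε/D = 1.2/137 = 0.00876
Swamee-Jain: f = 0.03695
h_f = f(L/D)V²/(2g) = 0.03695·(1380/0.137)·0.8073²/(2·9.81) = 12.36 m
Δp = ρg·h_f = 995.7·9.81·12.36 = 120.7 kPa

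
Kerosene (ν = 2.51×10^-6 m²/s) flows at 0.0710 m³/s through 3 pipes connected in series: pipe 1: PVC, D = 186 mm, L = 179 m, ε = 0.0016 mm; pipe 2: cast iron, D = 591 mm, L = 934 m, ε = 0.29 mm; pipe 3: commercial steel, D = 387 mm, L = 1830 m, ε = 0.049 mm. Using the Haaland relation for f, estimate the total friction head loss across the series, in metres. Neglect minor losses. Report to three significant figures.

H ≈ 6.99 m

Pipe 1: V = 2.613 m/s, Re = 1.94×10^5, ε/D = 8.60×10^-6, f = 0.01565, h_1 = f(L/D)V²/2g = 5.240 m
Pipe 2: V = 0.2588 m/s, Re = 6.09×10^4, ε/D = 4.91×10^-4, f = 0.02151, h_2 = f(L/D)V²/2g = 0.1161 m
Pipe 3: V = 0.6036 m/s, Re = 9.31×10^4, ε/D = 1.27×10^-4, f = 0.01864, h_3 = f(L/D)V²/2g = 1.636 m
Series → Q common, losses add: H = Σh = 6.993 m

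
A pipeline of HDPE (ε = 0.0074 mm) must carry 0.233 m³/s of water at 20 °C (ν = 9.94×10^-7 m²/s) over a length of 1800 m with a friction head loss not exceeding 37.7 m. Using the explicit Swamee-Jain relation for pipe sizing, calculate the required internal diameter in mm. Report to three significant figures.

D ≈ 307 mm

Swamee-Jain (Type III): D = 0.66·[ε^1.25·(LQ²/(gh_f))^4.75 + ν·Q^9.4·(L/(gh_f))^5.2]^0.04
LQ²/(gh_f) = 0.2642; L/(gh_f) = 4.867
Term 1 = ε^1.25·(…)^4.75 = 6.93×10^-10; Term 2 = ν·Q^9.4·(…)^5.2 = 4.21×10^-9
D = 0.66·(6.93×10^-10 + 4.21×10^-9)^0.04 = 0.3070 m = 307 mm
Check: V = 3.15 m/s, Re = 9.72×10^5, f = 0.01222, h_f = 36.2 m ≈ 37.7 m ✓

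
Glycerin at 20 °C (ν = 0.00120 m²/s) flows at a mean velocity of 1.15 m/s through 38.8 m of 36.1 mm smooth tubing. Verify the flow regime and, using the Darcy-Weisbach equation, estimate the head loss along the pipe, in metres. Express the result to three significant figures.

Re = VD/ν = 1.15·0.03610/0.00120 = 34.6 → laminar (Re < 2300)
f = 64/Re = 1.850
h_f = f(L/D)V²/(2g) = 1.850·(38.8/0.03610)·1.15²/(2·9.81) = 134.0 m

h_f ≈ 134 m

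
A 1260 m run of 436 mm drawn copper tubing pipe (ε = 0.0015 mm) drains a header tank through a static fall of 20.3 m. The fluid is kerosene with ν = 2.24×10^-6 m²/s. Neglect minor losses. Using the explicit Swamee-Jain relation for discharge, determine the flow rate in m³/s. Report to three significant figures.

Swamee-Jain (Type II): Q = -0.965·√(gD⁵h_f/L)·ln[ε/(3.7D) + √(3.17ν²L/(gD³h_f))]
√(gD⁵h_f/L) = √(9.81·0.436⁵·20.3/1260) = 0.04990
ε/(3.7D) = 9.30×10^-7; √(3.17ν²L/(gD³h_f)) = 3.48×10^-5
Q = -0.965·0.04990·ln(3.578×10^-5) = 0.4930 m³/s
Check: V = 3.30 m/s, Re = 6.43×10^5, f = 0.01259, h_f = 20.2 m ≈ 20.3 m ✓

Q ≈ 0.493 m³/s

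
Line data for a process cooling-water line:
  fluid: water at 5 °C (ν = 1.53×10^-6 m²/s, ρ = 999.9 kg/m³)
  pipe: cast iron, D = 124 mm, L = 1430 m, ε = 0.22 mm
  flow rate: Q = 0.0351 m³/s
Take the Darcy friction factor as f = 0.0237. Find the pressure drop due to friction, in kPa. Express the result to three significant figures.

V = 4Q/(πD²) = 4·0.0351/(π·0.124²) = 2.907 m/s
h_f = f(L/D)V²/(2g) = 0.02370·(1430/0.124)·2.907²/(2·9.81) = 117.7 m
Δp = ρg·h_f = 999.9·9.81·117.7 = 1154 kPa

Δp ≈ 1150 kPa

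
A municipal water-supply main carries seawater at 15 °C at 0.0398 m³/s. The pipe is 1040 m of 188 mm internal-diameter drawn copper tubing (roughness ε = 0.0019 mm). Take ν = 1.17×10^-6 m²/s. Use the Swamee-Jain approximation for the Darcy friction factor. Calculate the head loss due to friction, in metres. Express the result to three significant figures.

V = 4Q/(πD²) = 4·0.0398/(π·0.188²) = 1.434 m/s
Re = VD/ν = 1.434·0.188/1.17×10^-6 = 2.30×10^5 → turbulent
ε/D = 0.0019/188 = 1.01×10^-5
Swamee-Jain: f = 0.01521
h_f = f(L/D)V²/(2g) = 0.01521·(1040/0.188)·1.434²/(2·9.81) = 8.818 m

h_f ≈ 8.82 m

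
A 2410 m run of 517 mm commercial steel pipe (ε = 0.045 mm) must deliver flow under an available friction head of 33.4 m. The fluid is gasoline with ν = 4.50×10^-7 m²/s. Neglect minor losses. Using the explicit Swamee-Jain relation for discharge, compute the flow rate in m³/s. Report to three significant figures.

Q ≈ 0.714 m³/s

Swamee-Jain (Type II): Q = -0.965·√(gD⁵h_f/L)·ln[ε/(3.7D) + √(3.17ν²L/(gD³h_f))]
√(gD⁵h_f/L) = √(9.81·0.517⁵·33.4/2410) = 0.07086
ε/(3.7D) = 2.35×10^-5; √(3.17ν²L/(gD³h_f)) = 5.85×10^-6
Q = -0.965·0.07086·ln(2.937×10^-5) = 0.7136 m³/s
Check: V = 3.40 m/s, Re = 3.91×10^6, f = 0.01224, h_f = 33.6 m ≈ 33.4 m ✓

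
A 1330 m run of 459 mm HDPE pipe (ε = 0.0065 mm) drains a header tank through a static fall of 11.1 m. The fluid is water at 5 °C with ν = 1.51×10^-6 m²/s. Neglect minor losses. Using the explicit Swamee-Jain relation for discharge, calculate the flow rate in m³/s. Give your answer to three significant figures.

Swamee-Jain (Type II): Q = -0.965·√(gD⁵h_f/L)·ln[ε/(3.7D) + √(3.17ν²L/(gD³h_f))]
√(gD⁵h_f/L) = √(9.81·0.459⁵·11.1/1330) = 0.04084
ε/(3.7D) = 3.83×10^-6; √(3.17ν²L/(gD³h_f)) = 3.02×10^-5
Q = -0.965·0.04084·ln(3.404×10^-5) = 0.4055 m³/s
Check: V = 2.45 m/s, Re = 7.45×10^5, f = 0.01249, h_f = 11.1 m ≈ 11.1 m ✓

Q ≈ 0.405 m³/s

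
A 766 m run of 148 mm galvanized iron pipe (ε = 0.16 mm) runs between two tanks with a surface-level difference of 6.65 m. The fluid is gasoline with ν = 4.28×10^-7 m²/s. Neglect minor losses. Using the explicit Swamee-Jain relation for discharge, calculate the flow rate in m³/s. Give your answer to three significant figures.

Swamee-Jain (Type II): Q = -0.965·√(gD⁵h_f/L)·ln[ε/(3.7D) + √(3.17ν²L/(gD³h_f))]
√(gD⁵h_f/L) = √(9.81·0.148⁵·6.65/766) = 0.002459
ε/(3.7D) = 2.92×10^-4; √(3.17ν²L/(gD³h_f)) = 4.59×10^-5
Q = -0.965·0.002459·ln(3.380×10^-4) = 0.01897 m³/s
Check: V = 1.10 m/s, Re = 3.81×10^5, f = 0.02088, h_f = 6.70 m ≈ 6.65 m ✓

Q ≈ 0.0190 m³/s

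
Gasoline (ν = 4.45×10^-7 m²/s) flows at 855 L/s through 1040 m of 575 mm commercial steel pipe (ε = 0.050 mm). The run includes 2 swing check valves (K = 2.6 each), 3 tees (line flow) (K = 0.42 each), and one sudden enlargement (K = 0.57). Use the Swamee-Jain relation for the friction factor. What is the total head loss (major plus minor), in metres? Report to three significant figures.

V = 4Q/(πD²) = 3.293 m/s; V²/2g = 0.5526 m
Re = 4.25×10^6, ε/D = 8.70×10^-5 → f = 0.01220 (Swamee-Jain)
Major: h_f = f(L/D)·V²/2g = 0.01220·1809·0.5526 = 12.19 m
Minor: ΣK = 7.03; h_m = ΣK·V²/2g = 3.885 m
Total H_L = 12.19 + 3.885 = 16.08 m

H_L ≈ 16.1 m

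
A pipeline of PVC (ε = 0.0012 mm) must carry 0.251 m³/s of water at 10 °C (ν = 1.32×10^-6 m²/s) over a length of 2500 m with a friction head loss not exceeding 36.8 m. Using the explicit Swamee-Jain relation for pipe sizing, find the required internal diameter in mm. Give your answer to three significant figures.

D ≈ 342 mm

Swamee-Jain (Type III): D = 0.66·[ε^1.25·(LQ²/(gh_f))^4.75 + ν·Q^9.4·(L/(gh_f))^5.2]^0.04
LQ²/(gh_f) = 0.4363; L/(gh_f) = 6.925
Term 1 = ε^1.25·(…)^4.75 = 7.72×10^-10; Term 2 = ν·Q^9.4·(…)^5.2 = 7.04×10^-8
D = 0.66·(7.72×10^-10 + 7.04×10^-8)^0.04 = 0.3417 m = 342 mm
Check: V = 2.74 m/s, Re = 7.09×10^5, f = 0.01238, h_f = 34.6 m ≈ 36.8 m ✓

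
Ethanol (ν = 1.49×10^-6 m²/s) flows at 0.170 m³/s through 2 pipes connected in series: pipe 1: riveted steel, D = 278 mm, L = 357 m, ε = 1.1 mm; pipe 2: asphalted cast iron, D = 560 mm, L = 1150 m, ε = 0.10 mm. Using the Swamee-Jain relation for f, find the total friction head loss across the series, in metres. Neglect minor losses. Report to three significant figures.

Pipe 1: V = 2.801 m/s, Re = 5.23×10^5, ε/D = 0.00396, f = 0.02864, h_1 = f(L/D)V²/2g = 14.70 m
Pipe 2: V = 0.6902 m/s, Re = 2.59×10^5, ε/D = 1.79×10^-4, f = 0.01642, h_2 = f(L/D)V²/2g = 0.8186 m
Series → Q common, losses add: H = Σh = 15.52 m

H ≈ 15.5 m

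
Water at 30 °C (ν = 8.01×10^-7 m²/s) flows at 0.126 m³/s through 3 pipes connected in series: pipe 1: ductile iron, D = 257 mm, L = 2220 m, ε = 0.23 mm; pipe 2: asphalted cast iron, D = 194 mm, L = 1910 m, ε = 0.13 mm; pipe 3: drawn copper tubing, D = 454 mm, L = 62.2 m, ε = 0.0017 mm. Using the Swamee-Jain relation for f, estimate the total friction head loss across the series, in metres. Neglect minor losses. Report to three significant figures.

H ≈ 218 m

Pipe 1: V = 2.429 m/s, Re = 7.79×10^5, ε/D = 8.95×10^-4, f = 0.01964, h_1 = f(L/D)V²/2g = 51.01 m
Pipe 2: V = 4.263 m/s, Re = 1.03×10^6, ε/D = 6.70×10^-4, f = 0.01834, h_2 = f(L/D)V²/2g = 167.2 m
Pipe 3: V = 0.7783 m/s, Re = 4.41×10^5, ε/D = 3.74×10^-6, f = 0.01344, h_3 = f(L/D)V²/2g = 0.05688 m
Series → Q common, losses add: H = Σh = 218.3 m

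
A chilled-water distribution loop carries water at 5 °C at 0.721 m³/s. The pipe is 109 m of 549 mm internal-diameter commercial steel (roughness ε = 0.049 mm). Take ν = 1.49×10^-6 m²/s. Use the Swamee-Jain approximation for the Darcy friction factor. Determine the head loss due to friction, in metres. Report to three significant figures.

h_f ≈ 1.24 m

V = 4Q/(πD²) = 4·0.721/(π·0.549²) = 3.046 m/s
Re = VD/ν = 3.046·0.549/1.49×10^-6 = 1.12×10^6 → turbulent
ε/D = 0.049/549 = 8.93×10^-5
Swamee-Jain: f = 0.01321
h_f = f(L/D)V²/(2g) = 0.01321·(109/0.549)·3.046²/(2·9.81) = 1.241 m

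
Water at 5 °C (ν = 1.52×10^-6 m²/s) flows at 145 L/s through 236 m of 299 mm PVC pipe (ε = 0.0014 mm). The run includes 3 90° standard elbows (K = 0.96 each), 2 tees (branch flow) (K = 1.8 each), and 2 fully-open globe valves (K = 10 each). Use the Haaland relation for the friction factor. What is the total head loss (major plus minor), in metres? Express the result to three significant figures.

H_L ≈ 8.09 m

V = 4Q/(πD²) = 2.065 m/s; V²/2g = 0.2174 m
Re = 4.06×10^5, ε/D = 4.68×10^-6 → f = 0.01361 (Haaland)
Major: h_f = f(L/D)·V²/2g = 0.01361·789.3·0.2174 = 2.334 m
Minor: ΣK = 26.5; h_m = ΣK·V²/2g = 5.756 m
Total H_L = 2.334 + 5.756 = 8.090 m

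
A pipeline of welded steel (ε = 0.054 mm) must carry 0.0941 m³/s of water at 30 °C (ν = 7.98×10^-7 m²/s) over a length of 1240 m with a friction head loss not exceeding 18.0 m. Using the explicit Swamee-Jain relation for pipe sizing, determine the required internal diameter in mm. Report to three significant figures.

Swamee-Jain (Type III): D = 0.66·[ε^1.25·(LQ²/(gh_f))^4.75 + ν·Q^9.4·(L/(gh_f))^5.2]^0.04
LQ²/(gh_f) = 0.06218; L/(gh_f) = 7.022
Term 1 = ε^1.25·(…)^4.75 = 8.62×10^-12; Term 2 = ν·Q^9.4·(…)^5.2 = 4.52×10^-12
D = 0.66·(8.62×10^-12 + 4.52×10^-12)^0.04 = 0.2423 m = 242 mm
Check: V = 2.04 m/s, Re = 6.20×10^5, f = 0.01547, h_f = 16.8 m ≈ 18.0 m ✓

D ≈ 242 mm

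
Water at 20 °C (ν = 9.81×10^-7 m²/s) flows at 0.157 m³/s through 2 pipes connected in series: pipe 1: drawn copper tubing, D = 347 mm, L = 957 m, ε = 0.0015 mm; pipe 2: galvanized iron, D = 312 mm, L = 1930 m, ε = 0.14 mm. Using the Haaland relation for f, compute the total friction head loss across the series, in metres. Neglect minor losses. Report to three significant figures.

Pipe 1: V = 1.660 m/s, Re = 5.87×10^5, ε/D = 4.32×10^-6, f = 0.01275, h_1 = f(L/D)V²/2g = 4.939 m
Pipe 2: V = 2.054 m/s, Re = 6.53×10^5, ε/D = 4.49×10^-4, f = 0.01704, h_2 = f(L/D)V²/2g = 22.66 m
Series → Q common, losses add: H = Σh = 27.60 m

H ≈ 27.6 m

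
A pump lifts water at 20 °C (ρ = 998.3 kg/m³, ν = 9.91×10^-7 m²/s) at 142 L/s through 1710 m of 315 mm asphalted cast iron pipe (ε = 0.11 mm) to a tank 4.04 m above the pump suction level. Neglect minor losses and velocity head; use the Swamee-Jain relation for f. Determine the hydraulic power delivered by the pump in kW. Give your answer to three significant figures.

P_hyd ≈ 26.8 kW

V = 4Q/(πD²) = 1.822 m/s; Re = 5.79×10^5; ε/D = 3.49×10^-4; f = 0.01660
h_f = f(L/D)V²/2g = 15.25 m
Total head H = z + h_f = 4.04 + 15.25 = 19.29 m
P_hyd = ρgQH = 998.3·9.81·0.142·19.29 = 26.83 kW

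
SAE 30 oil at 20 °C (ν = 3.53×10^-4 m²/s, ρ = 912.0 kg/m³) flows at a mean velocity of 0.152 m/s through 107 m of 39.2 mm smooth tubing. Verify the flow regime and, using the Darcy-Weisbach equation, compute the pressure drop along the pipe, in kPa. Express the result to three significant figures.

Δp ≈ 109 kPa

Re = VD/ν = 0.152·0.03920/3.53×10^-4 = 16.9 → laminar (Re < 2300)
f = 64/Re = 3.792
h_f = f(L/D)V²/(2g) = 3.792·(107/0.03920)·0.152²/(2·9.81) = 12.19 m
Δp = ρg·h_f = 912.0·9.81·12.19 = 109.0 kPa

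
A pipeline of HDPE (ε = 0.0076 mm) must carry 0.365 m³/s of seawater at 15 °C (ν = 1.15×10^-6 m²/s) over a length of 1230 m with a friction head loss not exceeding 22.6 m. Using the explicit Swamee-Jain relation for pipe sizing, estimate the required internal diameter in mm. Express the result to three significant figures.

D ≈ 375 mm

Swamee-Jain (Type III): D = 0.66·[ε^1.25·(LQ²/(gh_f))^4.75 + ν·Q^9.4·(L/(gh_f))^5.2]^0.04
LQ²/(gh_f) = 0.7391; L/(gh_f) = 5.548
Term 1 = ε^1.25·(…)^4.75 = 9.49×10^-8; Term 2 = ν·Q^9.4·(…)^5.2 = 6.54×10^-7
D = 0.66·(9.49×10^-8 + 6.54×10^-7)^0.04 = 0.3754 m = 375 mm
Check: V = 3.30 m/s, Re = 1.08×10^6, f = 0.01197, h_f = 21.7 m ≈ 22.6 m ✓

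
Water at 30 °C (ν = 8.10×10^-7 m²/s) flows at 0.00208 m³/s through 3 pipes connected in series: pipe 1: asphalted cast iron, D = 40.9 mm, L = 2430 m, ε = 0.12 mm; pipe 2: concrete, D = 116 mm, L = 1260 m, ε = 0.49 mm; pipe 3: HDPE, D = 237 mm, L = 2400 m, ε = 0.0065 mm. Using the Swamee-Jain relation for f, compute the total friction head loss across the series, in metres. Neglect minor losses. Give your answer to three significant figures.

H ≈ 212 m

Pipe 1: V = 1.583 m/s, Re = 7.99×10^4, ε/D = 0.00293, f = 0.02790, h_1 = f(L/D)V²/2g = 211.7 m
Pipe 2: V = 0.1968 m/s, Re = 2.82×10^4, ε/D = 0.00422, f = 0.03265, h_2 = f(L/D)V²/2g = 0.7001 m
Pipe 3: V = 0.04715 m/s, Re = 1.38×10^4, ε/D = 2.74×10^-5, f = 0.02846, h_3 = f(L/D)V²/2g = 0.03265 m
Series → Q common, losses add: H = Σh = 212.5 m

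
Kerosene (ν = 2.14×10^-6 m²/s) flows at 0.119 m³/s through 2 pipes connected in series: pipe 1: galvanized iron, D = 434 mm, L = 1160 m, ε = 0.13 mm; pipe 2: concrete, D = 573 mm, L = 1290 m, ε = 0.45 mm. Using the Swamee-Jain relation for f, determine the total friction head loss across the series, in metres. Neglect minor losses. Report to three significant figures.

Pipe 1: V = 0.8044 m/s, Re = 1.63×10^5, ε/D = 3.00×10^-4, f = 0.01822, h_1 = f(L/D)V²/2g = 1.606 m
Pipe 2: V = 0.4615 m/s, Re = 1.24×10^5, ε/D = 7.85×10^-4, f = 0.02111, h_2 = f(L/D)V²/2g = 0.5160 m
Series → Q common, losses add: H = Σh = 2.122 m

H ≈ 2.12 m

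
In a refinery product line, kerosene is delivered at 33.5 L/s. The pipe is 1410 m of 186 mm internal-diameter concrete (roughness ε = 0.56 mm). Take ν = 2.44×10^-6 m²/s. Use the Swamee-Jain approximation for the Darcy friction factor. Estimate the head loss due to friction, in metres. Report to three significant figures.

V = 4Q/(πD²) = 4·0.0335/(π·0.186²) = 1.233 m/s
Re = VD/ν = 1.233·0.186/2.44×10^-6 = 9.40×10^4 → turbulent
ε/D = 0.56/186 = 0.00301
Swamee-Jain: f = 0.02782
h_f = f(L/D)V²/(2g) = 0.02782·(1410/0.186)·1.233²/(2·9.81) = 16.34 m

h_f ≈ 16.3 m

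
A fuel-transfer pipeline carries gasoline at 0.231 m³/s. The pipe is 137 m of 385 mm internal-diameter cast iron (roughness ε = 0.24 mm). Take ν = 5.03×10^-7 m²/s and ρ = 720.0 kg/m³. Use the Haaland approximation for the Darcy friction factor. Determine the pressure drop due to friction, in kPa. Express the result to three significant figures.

Δp ≈ 9.00 kPa

V = 4Q/(πD²) = 4·0.231/(π·0.385²) = 1.984 m/s
Re = VD/ν = 1.984·0.385/5.03×10^-7 = 1.52×10^6 → turbulent
ε/D = 0.24/385 = 6.23×10^-4
Haaland: f = 0.01784
h_f = f(L/D)V²/(2g) = 0.01784·(137/0.385)·1.984²/(2·9.81) = 1.274 m
Δp = ρg·h_f = 720.0·9.81·1.274 = 9.000 kPa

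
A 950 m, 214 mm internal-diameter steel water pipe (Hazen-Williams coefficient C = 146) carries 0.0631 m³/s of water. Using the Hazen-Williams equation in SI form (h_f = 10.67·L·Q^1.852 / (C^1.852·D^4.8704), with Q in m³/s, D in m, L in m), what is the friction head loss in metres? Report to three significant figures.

h_f ≈ 10.9 m

h_f = 10.67·950·0.0631^1.852 / (146^1.852·0.214^4.8704) = 10.87 m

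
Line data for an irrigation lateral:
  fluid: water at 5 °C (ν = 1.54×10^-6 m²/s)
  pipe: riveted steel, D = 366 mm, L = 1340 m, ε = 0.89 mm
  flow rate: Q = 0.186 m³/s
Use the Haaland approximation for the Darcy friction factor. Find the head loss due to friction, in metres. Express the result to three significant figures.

V = 4Q/(πD²) = 4·0.186/(π·0.366²) = 1.768 m/s
Re = VD/ν = 1.768·0.366/1.54×10^-6 = 4.20×10^5 → turbulent
ε/D = 0.89/366 = 0.00243
Haaland: f = 0.02507
h_f = f(L/D)V²/(2g) = 0.02507·(1340/0.366)·1.768²/(2·9.81) = 14.62 m

h_f ≈ 14.6 m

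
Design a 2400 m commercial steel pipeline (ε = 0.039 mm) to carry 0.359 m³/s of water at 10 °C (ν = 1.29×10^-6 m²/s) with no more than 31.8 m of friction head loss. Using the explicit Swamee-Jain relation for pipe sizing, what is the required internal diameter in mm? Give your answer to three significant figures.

D ≈ 409 mm

Swamee-Jain (Type III): D = 0.66·[ε^1.25·(LQ²/(gh_f))^4.75 + ν·Q^9.4·(L/(gh_f))^5.2]^0.04
LQ²/(gh_f) = 0.9915; L/(gh_f) = 7.693
Term 1 = ε^1.25·(…)^4.75 = 2.96×10^-6; Term 2 = ν·Q^9.4·(…)^5.2 = 3.44×10^-6
D = 0.66·(2.96×10^-6 + 3.44×10^-6)^0.04 = 0.4091 m = 409 mm
Check: V = 2.73 m/s, Re = 8.66×10^5, f = 0.01361, h_f = 30.4 m ≈ 31.8 m ✓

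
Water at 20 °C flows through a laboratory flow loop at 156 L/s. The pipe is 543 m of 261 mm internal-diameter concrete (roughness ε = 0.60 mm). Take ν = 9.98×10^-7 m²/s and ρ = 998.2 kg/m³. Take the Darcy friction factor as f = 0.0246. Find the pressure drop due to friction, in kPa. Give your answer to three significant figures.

Δp ≈ 217 kPa

V = 4Q/(πD²) = 4·0.156/(π·0.261²) = 2.916 m/s
h_f = f(L/D)V²/(2g) = 0.02460·(543/0.261)·2.916²/(2·9.81) = 22.18 m
Δp = ρg·h_f = 998.2·9.81·22.18 = 217.2 kPa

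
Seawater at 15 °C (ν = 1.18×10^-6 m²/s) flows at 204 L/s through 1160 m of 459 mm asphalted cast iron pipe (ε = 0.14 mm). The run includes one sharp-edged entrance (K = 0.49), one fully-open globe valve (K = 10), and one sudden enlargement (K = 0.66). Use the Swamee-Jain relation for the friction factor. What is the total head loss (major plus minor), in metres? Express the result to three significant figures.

V = 4Q/(πD²) = 1.233 m/s; V²/2g = 0.07747 m
Re = 4.80×10^5, ε/D = 3.05×10^-4 → f = 0.01646 (Swamee-Jain)
Major: h_f = f(L/D)·V²/2g = 0.01646·2527·0.07747 = 3.223 m
Minor: ΣK = 11.2; h_m = ΣK·V²/2g = 0.8638 m
Total H_L = 3.223 + 0.8638 = 4.086 m

H_L ≈ 4.09 m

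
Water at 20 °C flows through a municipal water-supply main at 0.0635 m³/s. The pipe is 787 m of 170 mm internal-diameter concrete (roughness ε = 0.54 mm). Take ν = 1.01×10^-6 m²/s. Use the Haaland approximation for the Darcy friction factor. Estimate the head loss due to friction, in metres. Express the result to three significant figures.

V = 4Q/(πD²) = 4·0.0635/(π·0.170²) = 2.798 m/s
Re = VD/ν = 2.798·0.170/1.01×10^-6 = 4.71×10^5 → turbulent
ε/D = 0.54/170 = 0.00318
Haaland: f = 0.02689
h_f = f(L/D)V²/(2g) = 0.02689·(787/0.170)·2.798²/(2·9.81) = 49.66 m

h_f ≈ 49.7 m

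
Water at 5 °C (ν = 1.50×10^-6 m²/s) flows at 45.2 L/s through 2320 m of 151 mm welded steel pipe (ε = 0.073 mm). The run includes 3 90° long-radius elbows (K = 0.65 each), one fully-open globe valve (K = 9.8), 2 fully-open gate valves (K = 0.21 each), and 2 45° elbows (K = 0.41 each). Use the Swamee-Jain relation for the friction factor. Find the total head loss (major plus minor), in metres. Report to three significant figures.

V = 4Q/(πD²) = 2.524 m/s; V²/2g = 0.3247 m
Re = 2.54×10^5, ε/D = 4.83×10^-4 → f = 0.01846 (Swamee-Jain)
Major: h_f = f(L/D)·V²/2g = 0.01846·15364·0.3247 = 92.11 m
Minor: ΣK = 13.0; h_m = ΣK·V²/2g = 4.218 m
Total H_L = 92.11 + 4.218 = 96.33 m

H_L ≈ 96.3 m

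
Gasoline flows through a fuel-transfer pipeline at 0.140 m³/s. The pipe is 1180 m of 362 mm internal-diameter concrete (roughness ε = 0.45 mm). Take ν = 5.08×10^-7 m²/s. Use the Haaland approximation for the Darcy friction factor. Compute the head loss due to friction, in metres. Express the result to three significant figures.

V = 4Q/(πD²) = 4·0.140/(π·0.362²) = 1.360 m/s
Re = VD/ν = 1.360·0.362/5.08×10^-7 = 9.69×10^5 → turbulent
ε/D = 0.45/362 = 0.00124
Haaland: f = 0.02099
h_f = f(L/D)V²/(2g) = 0.02099·(1180/0.362)·1.360²/(2·9.81) = 6.454 m

h_f ≈ 6.45 m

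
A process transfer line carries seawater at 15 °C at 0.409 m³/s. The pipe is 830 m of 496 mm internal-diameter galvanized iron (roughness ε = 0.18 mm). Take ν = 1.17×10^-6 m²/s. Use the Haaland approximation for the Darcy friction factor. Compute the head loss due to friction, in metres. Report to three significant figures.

V = 4Q/(πD²) = 4·0.409/(π·0.496²) = 2.117 m/s
Re = VD/ν = 2.117·0.496/1.17×10^-6 = 8.97×10^5 → turbulent
ε/D = 0.18/496 = 3.63×10^-4
Haaland: f = 0.01620
h_f = f(L/D)V²/(2g) = 0.01620·(830/0.496)·2.117²/(2·9.81) = 6.193 m

h_f ≈ 6.19 m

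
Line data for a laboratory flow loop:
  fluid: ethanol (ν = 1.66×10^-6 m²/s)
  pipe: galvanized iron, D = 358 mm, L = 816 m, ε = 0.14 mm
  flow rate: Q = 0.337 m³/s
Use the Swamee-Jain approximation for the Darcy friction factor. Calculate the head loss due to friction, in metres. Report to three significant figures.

V = 4Q/(πD²) = 4·0.337/(π·0.358²) = 3.348 m/s
Re = VD/ν = 3.348·0.358/1.66×10^-6 = 7.22×10^5 → turbulent
ε/D = 0.14/358 = 3.91×10^-4
Swamee-Jain: f = 0.01673
h_f = f(L/D)V²/(2g) = 0.01673·(816/0.358)·3.348²/(2·9.81) = 21.79 m

h_f ≈ 21.8 m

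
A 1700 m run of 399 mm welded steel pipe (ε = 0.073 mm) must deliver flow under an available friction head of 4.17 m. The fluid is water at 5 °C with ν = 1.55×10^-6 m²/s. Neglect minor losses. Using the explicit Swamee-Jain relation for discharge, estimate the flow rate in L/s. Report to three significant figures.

Swamee-Jain (Type II): Q = -0.965·√(gD⁵h_f/L)·ln[ε/(3.7D) + √(3.17ν²L/(gD³h_f))]
√(gD⁵h_f/L) = √(9.81·0.399⁵·4.17/1700) = 0.01560
ε/(3.7D) = 4.94×10^-5; √(3.17ν²L/(gD³h_f)) = 7.06×10^-5
Q = -0.965·0.01560·ln(1.200×10^-4) = 0.1359 m³/s
Check: V = 1.09 m/s, Re = 2.80×10^5, f = 0.01630, h_f = 4.18 m ≈ 4.17 m ✓

Q ≈ 136 L/s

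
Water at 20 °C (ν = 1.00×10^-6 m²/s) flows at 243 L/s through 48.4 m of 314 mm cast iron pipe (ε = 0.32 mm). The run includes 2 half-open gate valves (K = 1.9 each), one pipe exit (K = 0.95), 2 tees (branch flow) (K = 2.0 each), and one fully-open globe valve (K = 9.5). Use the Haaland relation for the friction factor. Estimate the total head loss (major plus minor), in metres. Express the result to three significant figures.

V = 4Q/(πD²) = 3.138 m/s; V²/2g = 0.5019 m
Re = 9.85×10^5, ε/D = 0.00102 → f = 0.02003 (Haaland)
Major: h_f = f(L/D)·V²/2g = 0.02003·154.1·0.5019 = 1.550 m
Minor: ΣK = 18.2; h_m = ΣK·V²/2g = 9.160 m
Total H_L = 1.550 + 9.160 = 10.71 m

H_L ≈ 10.7 m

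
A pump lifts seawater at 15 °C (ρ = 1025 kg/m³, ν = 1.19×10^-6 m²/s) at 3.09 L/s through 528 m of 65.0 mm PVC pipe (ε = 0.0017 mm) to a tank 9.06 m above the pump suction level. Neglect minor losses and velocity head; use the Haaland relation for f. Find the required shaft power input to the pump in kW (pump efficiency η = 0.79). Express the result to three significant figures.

V = 4Q/(πD²) = 0.9312 m/s; Re = 5.09×10^4; ε/D = 2.62×10^-5; f = 0.02070
h_f = f(L/D)V²/2g = 7.431 m
Total head H = z + h_f = 9.06 + 7.431 = 16.49 m
P_hyd = ρgQH = 1025·9.81·0.00309·16.49 = 0.5124 kW
P_shaft = P_hyd/η = 0.5124/0.79 = 0.6486 kW

P_shaft ≈ 0.649 kW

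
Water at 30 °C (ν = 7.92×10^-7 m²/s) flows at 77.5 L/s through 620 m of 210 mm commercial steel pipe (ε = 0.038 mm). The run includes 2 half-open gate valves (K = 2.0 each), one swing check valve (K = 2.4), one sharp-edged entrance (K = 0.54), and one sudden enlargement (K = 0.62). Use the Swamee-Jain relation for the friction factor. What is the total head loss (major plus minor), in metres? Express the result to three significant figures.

H_L ≈ 13.3 m

V = 4Q/(πD²) = 2.238 m/s; V²/2g = 0.2552 m
Re = 5.93×10^5, ε/D = 1.81×10^-4 → f = 0.01511 (Swamee-Jain)
Major: h_f = f(L/D)·V²/2g = 0.01511·2952·0.2552 = 11.38 m
Minor: ΣK = 7.56; h_m = ΣK·V²/2g = 1.929 m
Total H_L = 11.38 + 1.929 = 13.31 m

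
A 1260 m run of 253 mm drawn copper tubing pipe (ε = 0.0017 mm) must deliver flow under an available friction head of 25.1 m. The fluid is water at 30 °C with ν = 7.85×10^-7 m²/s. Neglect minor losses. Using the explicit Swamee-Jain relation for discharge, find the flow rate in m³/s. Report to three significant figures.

Q ≈ 0.145 m³/s

Swamee-Jain (Type II): Q = -0.965·√(gD⁵h_f/L)·ln[ε/(3.7D) + √(3.17ν²L/(gD³h_f))]
√(gD⁵h_f/L) = √(9.81·0.253⁵·25.1/1260) = 0.01423
ε/(3.7D) = 1.82×10^-6; √(3.17ν²L/(gD³h_f)) = 2.48×10^-5
Q = -0.965·0.01423·ln(2.666×10^-5) = 0.1447 m³/s
Check: V = 2.88 m/s, Re = 9.27×10^5, f = 0.01192, h_f = 25.0 m ≈ 25.1 m ✓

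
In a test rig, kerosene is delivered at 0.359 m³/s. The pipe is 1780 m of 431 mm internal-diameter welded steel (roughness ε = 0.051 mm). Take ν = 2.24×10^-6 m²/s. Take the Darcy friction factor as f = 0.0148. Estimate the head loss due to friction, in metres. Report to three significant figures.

V = 4Q/(πD²) = 4·0.359/(π·0.431²) = 2.461 m/s
h_f = f(L/D)V²/(2g) = 0.01480·(1780/0.431)·2.461²/(2·9.81) = 18.86 m

h_f ≈ 18.9 m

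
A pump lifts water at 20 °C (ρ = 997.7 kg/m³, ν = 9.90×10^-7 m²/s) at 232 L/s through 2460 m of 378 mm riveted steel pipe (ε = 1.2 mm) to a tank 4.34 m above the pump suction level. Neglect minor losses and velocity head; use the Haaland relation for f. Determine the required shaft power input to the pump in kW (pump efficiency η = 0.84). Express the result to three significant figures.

P_shaft ≈ 114 kW

V = 4Q/(πD²) = 2.067 m/s; Re = 7.89×10^5; ε/D = 0.00317; f = 0.02679
h_f = f(L/D)V²/2g = 37.98 m
Total head H = z + h_f = 4.34 + 37.98 = 42.32 m
P_hyd = ρgQH = 997.7·9.81·0.232·42.32 = 96.09 kW
P_shaft = P_hyd/η = 96.09/0.84 = 114.4 kW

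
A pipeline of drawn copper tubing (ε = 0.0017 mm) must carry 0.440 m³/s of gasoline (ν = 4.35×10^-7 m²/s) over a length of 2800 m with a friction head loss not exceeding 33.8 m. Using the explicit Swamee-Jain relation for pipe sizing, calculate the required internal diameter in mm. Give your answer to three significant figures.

D ≈ 421 mm

Swamee-Jain (Type III): D = 0.66·[ε^1.25·(LQ²/(gh_f))^4.75 + ν·Q^9.4·(L/(gh_f))^5.2]^0.04
LQ²/(gh_f) = 1.635; L/(gh_f) = 8.444
Term 1 = ε^1.25·(…)^4.75 = 6.34×10^-7; Term 2 = ν·Q^9.4·(…)^5.2 = 1.27×10^-5
D = 0.66·(6.34×10^-7 + 1.27×10^-5)^0.04 = 0.4213 m = 421 mm
Check: V = 3.16 m/s, Re = 3.06×10^6, f = 0.009902, h_f = 33.4 m ≈ 33.8 m ✓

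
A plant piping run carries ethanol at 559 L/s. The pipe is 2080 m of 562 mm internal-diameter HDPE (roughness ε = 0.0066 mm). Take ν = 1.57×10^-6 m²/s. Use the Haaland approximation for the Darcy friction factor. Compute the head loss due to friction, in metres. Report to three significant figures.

V = 4Q/(πD²) = 4·0.559/(π·0.562²) = 2.253 m/s
Re = VD/ν = 2.253·0.562/1.57×10^-6 = 8.07×10^5 → turbulent
ε/D = 0.0066/562 = 1.17×10^-5
Haaland: f = 0.01220
h_f = f(L/D)V²/(2g) = 0.01220·(2080/0.562)·2.253²/(2·9.81) = 11.69 m

h_f ≈ 11.7 m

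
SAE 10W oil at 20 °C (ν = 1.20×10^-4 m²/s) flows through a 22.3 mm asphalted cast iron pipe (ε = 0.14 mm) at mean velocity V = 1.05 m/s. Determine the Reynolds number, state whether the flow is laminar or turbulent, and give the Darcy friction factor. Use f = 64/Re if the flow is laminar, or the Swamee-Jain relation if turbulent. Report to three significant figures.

Re = VD/ν = 1.050·0.0223/1.20×10^-4 = 195
Re < 2300 → laminar → f = 64/Re = 0.3280

Re ≈ 195; laminar; f = 64/Re ≈ 0.328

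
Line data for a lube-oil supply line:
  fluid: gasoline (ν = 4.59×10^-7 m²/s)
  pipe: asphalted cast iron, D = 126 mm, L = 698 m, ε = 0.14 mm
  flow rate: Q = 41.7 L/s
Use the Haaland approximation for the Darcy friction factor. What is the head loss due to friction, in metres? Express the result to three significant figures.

V = 4Q/(πD²) = 4·0.0417/(π·0.126²) = 3.344 m/s
Re = VD/ν = 3.344·0.126/4.59×10^-7 = 9.18×10^5 → turbulent
ε/D = 0.14/126 = 0.00111
Haaland: f = 0.02046
h_f = f(L/D)V²/(2g) = 0.02046·(698/0.126)·3.344²/(2·9.81) = 64.60 m

h_f ≈ 64.6 m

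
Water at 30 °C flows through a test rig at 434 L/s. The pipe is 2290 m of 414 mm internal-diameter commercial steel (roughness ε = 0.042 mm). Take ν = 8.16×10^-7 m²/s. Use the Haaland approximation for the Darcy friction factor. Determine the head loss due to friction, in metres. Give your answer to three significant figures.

h_f ≈ 37.8 m

V = 4Q/(πD²) = 4·0.434/(π·0.414²) = 3.224 m/s
Re = VD/ν = 3.224·0.414/8.16×10^-7 = 1.64×10^6 → turbulent
ε/D = 0.042/414 = 1.01×10^-4
Haaland: f = 0.01290
h_f = f(L/D)V²/(2g) = 0.01290·(2290/0.414)·3.224²/(2·9.81) = 37.81 m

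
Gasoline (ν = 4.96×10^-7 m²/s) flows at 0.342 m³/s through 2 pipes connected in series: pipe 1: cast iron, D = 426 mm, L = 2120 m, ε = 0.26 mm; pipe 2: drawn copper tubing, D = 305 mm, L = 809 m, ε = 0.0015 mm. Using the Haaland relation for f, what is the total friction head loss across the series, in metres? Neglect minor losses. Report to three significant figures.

H ≈ 55.3 m

Pipe 1: V = 2.399 m/s, Re = 2.06×10^6, ε/D = 6.10×10^-4, f = 0.01770, h_1 = f(L/D)V²/2g = 25.84 m
Pipe 2: V = 4.681 m/s, Re = 2.88×10^6, ε/D = 4.92×10^-6, f = 0.009951, h_2 = f(L/D)V²/2g = 29.48 m
Series → Q common, losses add: H = Σh = 55.32 m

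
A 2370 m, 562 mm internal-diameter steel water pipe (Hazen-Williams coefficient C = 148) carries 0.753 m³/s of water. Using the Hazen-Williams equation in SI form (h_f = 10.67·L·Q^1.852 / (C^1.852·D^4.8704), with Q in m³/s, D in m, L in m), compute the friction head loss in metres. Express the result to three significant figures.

h_f = 10.67·2370·0.753^1.852 / (148^1.852·0.562^4.8704) = 23.68 m

h_f ≈ 23.7 m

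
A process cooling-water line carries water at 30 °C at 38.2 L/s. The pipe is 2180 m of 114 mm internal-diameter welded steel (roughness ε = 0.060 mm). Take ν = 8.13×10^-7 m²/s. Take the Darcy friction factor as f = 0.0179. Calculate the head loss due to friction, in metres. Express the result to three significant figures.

V = 4Q/(πD²) = 4·0.0382/(π·0.114²) = 3.743 m/s
h_f = f(L/D)V²/(2g) = 0.01790·(2180/0.114)·3.743²/(2·9.81) = 244.4 m

h_f ≈ 244 m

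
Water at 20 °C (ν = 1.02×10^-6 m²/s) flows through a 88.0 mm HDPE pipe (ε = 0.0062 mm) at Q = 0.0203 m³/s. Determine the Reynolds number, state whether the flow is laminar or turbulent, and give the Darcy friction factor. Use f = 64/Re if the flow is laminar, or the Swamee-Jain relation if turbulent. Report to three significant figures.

V = 4Q/(πD²) = 3.338 m/s
Re = VD/ν = 3.338·0.0880/1.02×10^-6 = 2.88×10^5
Re > 4000 → turbulent; ε/D = 7.05×10^-5
Swamee-Jain: f = 0.01524

Re ≈ 2.88×10^5; turbulent; f ≈ 0.0152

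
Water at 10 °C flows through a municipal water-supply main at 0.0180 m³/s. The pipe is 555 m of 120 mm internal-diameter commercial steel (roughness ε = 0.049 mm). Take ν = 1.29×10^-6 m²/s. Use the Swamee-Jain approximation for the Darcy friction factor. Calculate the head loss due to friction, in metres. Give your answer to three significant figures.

h_f ≈ 11.4 m

V = 4Q/(πD²) = 4·0.0180/(π·0.120²) = 1.592 m/s
Re = VD/ν = 1.592·0.120/1.29×10^-6 = 1.48×10^5 → turbulent
ε/D = 0.049/120 = 4.08×10^-4
Swamee-Jain: f = 0.01904
h_f = f(L/D)V²/(2g) = 0.01904·(555/0.120)·1.592²/(2·9.81) = 11.37 m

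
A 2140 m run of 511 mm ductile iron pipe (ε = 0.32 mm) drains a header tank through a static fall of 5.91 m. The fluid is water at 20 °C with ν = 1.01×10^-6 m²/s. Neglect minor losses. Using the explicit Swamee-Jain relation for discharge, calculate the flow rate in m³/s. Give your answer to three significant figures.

Q ≈ 0.253 m³/s

Swamee-Jain (Type II): Q = -0.965·√(gD⁵h_f/L)·ln[ε/(3.7D) + √(3.17ν²L/(gD³h_f))]
√(gD⁵h_f/L) = √(9.81·0.511⁵·5.91/2140) = 0.03072
ε/(3.7D) = 1.69×10^-4; √(3.17ν²L/(gD³h_f)) = 2.99×10^-5
Q = -0.965·0.03072·ln(1.992×10^-4) = 0.2526 m³/s
Check: V = 1.23 m/s, Re = 6.23×10^5, f = 0.01836, h_f = 5.95 m ≈ 5.91 m ✓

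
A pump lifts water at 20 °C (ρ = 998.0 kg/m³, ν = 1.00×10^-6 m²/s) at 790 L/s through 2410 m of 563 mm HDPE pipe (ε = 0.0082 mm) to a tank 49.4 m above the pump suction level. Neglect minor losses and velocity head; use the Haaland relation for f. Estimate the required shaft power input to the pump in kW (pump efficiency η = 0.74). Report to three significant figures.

V = 4Q/(πD²) = 3.173 m/s; Re = 1.79×10^6; ε/D = 1.46×10^-5; f = 0.01093
h_f = f(L/D)V²/2g = 24.02 m
Total head H = z + h_f = 49.4 + 24.02 = 73.42 m
P_hyd = ρgQH = 998.0·9.81·0.790·73.42 = 567.9 kW
P_shaft = P_hyd/η = 567.9/0.74 = 767.4 kW

P_shaft ≈ 767 kW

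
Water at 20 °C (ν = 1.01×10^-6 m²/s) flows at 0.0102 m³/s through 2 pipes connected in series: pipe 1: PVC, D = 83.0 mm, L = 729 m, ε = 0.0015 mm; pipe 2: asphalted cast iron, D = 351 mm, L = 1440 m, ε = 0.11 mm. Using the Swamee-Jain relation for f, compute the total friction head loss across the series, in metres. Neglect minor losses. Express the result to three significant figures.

H ≈ 26.3 m

Pipe 1: V = 1.885 m/s, Re = 1.55×10^5, ε/D = 1.81×10^-5, f = 0.01648, h_1 = f(L/D)V²/2g = 26.21 m
Pipe 2: V = 0.1054 m/s, Re = 3.66×10^4, ε/D = 3.13×10^-4, f = 0.02333, h_2 = f(L/D)V²/2g = 0.05421 m
Series → Q common, losses add: H = Σh = 26.27 m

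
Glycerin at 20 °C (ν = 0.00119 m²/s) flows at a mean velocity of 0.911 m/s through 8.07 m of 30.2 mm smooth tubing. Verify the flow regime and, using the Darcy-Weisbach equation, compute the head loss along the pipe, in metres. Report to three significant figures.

Re = VD/ν = 0.911·0.03020/0.00119 = 23.1 → laminar (Re < 2300)
f = 64/Re = 2.768
h_f = f(L/D)V²/(2g) = 2.768·(8.07/0.03020)·0.911²/(2·9.81) = 31.29 m

h_f ≈ 31.3 m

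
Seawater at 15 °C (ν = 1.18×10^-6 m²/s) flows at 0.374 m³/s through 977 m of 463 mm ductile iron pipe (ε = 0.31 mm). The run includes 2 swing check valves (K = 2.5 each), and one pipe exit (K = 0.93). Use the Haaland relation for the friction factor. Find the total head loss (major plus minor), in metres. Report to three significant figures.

H_L ≈ 11.2 m

V = 4Q/(πD²) = 2.221 m/s; V²/2g = 0.2515 m
Re = 8.72×10^5, ε/D = 6.70×10^-4 → f = 0.01829 (Haaland)
Major: h_f = f(L/D)·V²/2g = 0.01829·2110·0.2515 = 9.708 m
Minor: ΣK = 5.93; h_m = ΣK·V²/2g = 1.491 m
Total H_L = 9.708 + 1.491 = 11.20 m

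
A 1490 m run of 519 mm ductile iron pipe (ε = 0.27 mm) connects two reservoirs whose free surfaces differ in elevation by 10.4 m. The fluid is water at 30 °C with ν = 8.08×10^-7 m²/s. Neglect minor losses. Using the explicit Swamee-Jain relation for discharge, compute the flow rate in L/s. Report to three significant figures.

Q ≈ 430 L/s

Swamee-Jain (Type II): Q = -0.965·√(gD⁵h_f/L)·ln[ε/(3.7D) + √(3.17ν²L/(gD³h_f))]
√(gD⁵h_f/L) = √(9.81·0.519⁵·10.4/1490) = 0.05078
ε/(3.7D) = 1.41×10^-4; √(3.17ν²L/(gD³h_f)) = 1.47×10^-5
Q = -0.965·0.05078·ln(1.553×10^-4) = 0.4297 m³/s
Check: V = 2.03 m/s, Re = 1.30×10^6, f = 0.01732, h_f = 10.5 m ≈ 10.4 m ✓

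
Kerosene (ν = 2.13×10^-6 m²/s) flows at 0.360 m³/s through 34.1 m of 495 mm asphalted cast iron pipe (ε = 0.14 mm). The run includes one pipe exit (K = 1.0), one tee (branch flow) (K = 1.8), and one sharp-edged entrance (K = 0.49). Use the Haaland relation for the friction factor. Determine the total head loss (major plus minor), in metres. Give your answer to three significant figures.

H_L ≈ 0.786 m

V = 4Q/(πD²) = 1.871 m/s; V²/2g = 0.1784 m
Re = 4.35×10^5, ε/D = 2.83×10^-4 → f = 0.01617 (Haaland)
Major: h_f = f(L/D)·V²/2g = 0.01617·68.89·0.1784 = 0.1987 m
Minor: ΣK = 3.29; h_m = ΣK·V²/2g = 0.5868 m
Total H_L = 0.1987 + 0.5868 = 0.7855 m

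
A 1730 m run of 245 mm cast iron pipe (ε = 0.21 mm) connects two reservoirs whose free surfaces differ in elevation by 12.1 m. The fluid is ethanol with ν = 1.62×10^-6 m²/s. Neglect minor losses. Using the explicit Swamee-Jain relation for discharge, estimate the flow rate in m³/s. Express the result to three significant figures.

Q ≈ 0.0604 m³/s

Swamee-Jain (Type II): Q = -0.965·√(gD⁵h_f/L)·ln[ε/(3.7D) + √(3.17ν²L/(gD³h_f))]
√(gD⁵h_f/L) = √(9.81·0.245⁵·12.1/1730) = 0.007783
ε/(3.7D) = 2.32×10^-4; √(3.17ν²L/(gD³h_f)) = 9.08×10^-5
Q = -0.965·0.007783·ln(3.225×10^-4) = 0.06038 m³/s
Check: V = 1.28 m/s, Re = 1.94×10^5, f = 0.02065, h_f = 12.2 m ≈ 12.1 m ✓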